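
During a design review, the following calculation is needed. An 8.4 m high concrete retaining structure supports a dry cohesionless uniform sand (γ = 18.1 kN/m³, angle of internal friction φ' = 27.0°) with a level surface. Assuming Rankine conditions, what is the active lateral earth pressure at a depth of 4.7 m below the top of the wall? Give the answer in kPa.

K_a = (1 − sin φ)/(1 + sin φ) = 0.3755.
σ_h = K_a γ z = 0.3755 × 18.1 × 4.7 = 31.95 kPa.

31.9 kPa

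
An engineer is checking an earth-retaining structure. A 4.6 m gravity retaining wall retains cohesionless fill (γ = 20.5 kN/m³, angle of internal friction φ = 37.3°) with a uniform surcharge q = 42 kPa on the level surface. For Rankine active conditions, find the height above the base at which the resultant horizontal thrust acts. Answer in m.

K_a = 0.2453.
Triangular part P₁ = ½K_aγH² = 53.21 at H/3 = 1.533 m; rectangular part P₂ = K_a q H = 47.40 at H/2 = 2.300 m.
ȳ = (P₁·1.533 + P₂·2.300)/(P₁+P₂) = 1.895 m.

1.89 m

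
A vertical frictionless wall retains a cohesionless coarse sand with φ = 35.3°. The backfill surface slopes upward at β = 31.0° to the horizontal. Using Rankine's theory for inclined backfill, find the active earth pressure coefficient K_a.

0.456

K_a = cos β · (cos β − √(cos²β − cos²φ)) / (cos β + √(cos²β − cos²φ)).
cos β = 0.8572, cos φ = 0.8161, √(cos²β − cos²φ) = 0.2620.
K_a = 0.8572 × (0.8572 − 0.2620)/(0.8572 + 0.2620) = 0.4558.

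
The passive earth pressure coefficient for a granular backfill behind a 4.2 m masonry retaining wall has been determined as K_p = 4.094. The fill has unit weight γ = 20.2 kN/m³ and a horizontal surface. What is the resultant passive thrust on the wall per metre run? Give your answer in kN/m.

P = ½ K_p γ H² = 0.5 × 4.094 × 20.2 × 4.2² = 729.4 kN/m.

729 kN/m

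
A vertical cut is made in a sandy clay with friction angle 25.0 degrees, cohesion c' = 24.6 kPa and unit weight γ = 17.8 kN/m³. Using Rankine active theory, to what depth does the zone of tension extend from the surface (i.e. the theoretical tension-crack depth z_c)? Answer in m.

4.34 m

K_a = tan²(45° − 25.0°/2) = 0.4059; √K_a = 0.6371.
The active pressure is zero where K_a γ z = 2c√K_a, so z_c = 2c/(γ√K_a) = 2×24.6/(17.8×0.6371) = 4.339 m.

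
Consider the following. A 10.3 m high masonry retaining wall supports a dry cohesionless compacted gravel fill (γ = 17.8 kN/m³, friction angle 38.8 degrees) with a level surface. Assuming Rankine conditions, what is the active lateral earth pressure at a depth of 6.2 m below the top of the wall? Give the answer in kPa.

K_a = (1 − sin φ)/(1 + sin φ) = 0.2296.
σ_h = K_a γ z = 0.2296 × 17.8 × 6.2 = 25.33 kPa.

25.3 kPa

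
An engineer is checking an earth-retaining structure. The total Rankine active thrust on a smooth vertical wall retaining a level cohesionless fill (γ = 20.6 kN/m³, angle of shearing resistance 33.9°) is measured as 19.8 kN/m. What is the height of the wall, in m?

2.60 m

K_a = 0.2839. P_a = ½ K_a γ H² ⇒ H = √(2P_a/(K_a γ)).
H = √(2×19.8/(0.2839×20.6)) = 2.602 m.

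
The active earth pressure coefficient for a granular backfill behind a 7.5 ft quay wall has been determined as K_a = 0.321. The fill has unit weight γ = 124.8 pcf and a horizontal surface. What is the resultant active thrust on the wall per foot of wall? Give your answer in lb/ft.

1130 lb/ft

P = ½ K_a γ H² = 0.5 × 0.321 × 124.8 × 7.5² = 1127 lb/ft.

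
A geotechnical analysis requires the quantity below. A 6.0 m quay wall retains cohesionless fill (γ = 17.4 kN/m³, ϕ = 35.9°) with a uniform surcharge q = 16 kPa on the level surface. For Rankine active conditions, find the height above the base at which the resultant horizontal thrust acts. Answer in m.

K_a = 0.2607.
Triangular part P₁ = ½K_aγH² = 81.66 at H/3 = 2.000 m; rectangular part P₂ = K_a q H = 25.03 at H/2 = 3.000 m.
ȳ = (P₁·2.000 + P₂·3.000)/(P₁+P₂) = 2.235 m.

2.23 m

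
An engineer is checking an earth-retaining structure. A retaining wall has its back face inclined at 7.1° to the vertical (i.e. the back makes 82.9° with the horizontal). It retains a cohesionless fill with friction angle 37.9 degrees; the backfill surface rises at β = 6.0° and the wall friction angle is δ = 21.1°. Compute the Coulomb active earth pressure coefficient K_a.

0.288

K_a = sin²(α+φ) / [sin²α · sin(α−δ) · (1 + √{sin(φ+δ)sin(φ−β) / (sin(α−δ)sin(α+β))})²].
With α = 82.9°, φ = 37.9°, δ = 21.1°, β = 6.0°: K_a = 0.2884.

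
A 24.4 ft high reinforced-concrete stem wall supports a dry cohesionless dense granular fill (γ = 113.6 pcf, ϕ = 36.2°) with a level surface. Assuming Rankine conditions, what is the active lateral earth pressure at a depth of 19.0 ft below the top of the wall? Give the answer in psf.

556 psf

K_a = (1 − sin φ)/(1 + sin φ) = 0.2574.
σ_h = K_a γ z = 0.2574 × 113.6 × 19.0 = 555.5 psf.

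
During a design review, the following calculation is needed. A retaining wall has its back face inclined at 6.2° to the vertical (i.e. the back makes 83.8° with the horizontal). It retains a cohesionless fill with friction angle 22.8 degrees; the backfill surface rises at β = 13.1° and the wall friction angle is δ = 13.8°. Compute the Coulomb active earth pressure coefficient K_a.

K_a = sin²(α+φ) / [sin²α · sin(α−δ) · (1 + √{sin(φ+δ)sin(φ−β) / (sin(α−δ)sin(α+β))})²].
With α = 83.8°, φ = 22.8°, δ = 13.8°, β = 13.1°: K_a = 0.5606.

0.561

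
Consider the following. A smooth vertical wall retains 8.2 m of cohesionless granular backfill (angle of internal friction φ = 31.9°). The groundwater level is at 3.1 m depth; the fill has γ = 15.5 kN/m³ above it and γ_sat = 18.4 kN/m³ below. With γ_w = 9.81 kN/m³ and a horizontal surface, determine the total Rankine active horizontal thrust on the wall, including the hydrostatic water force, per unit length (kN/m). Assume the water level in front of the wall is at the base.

K_a = tan²(45° − φ/2) = 0.3085.
γ' = 18.4 − 9.81 = 8.590 kN/m³. Depth below WT = 5.1 m.
σ'_h at WT = K_a γ d_w = 14.82 kPa; at base = 14.82 + K_a γ' × 5.1 = 28.34 kPa.
P₁ (0–3.1 m) = ½×14.82×3.1 = 22.98. P₂ (3.1–8.2 m) = ½(14.82+28.34)×5.1 = 110.1.
P_w = ½ γ_w h₂² = 0.5×9.81×5.1² = 127.6. Total = 22.98+110.1+127.6 = 260.6 kN/m.

261 kN/m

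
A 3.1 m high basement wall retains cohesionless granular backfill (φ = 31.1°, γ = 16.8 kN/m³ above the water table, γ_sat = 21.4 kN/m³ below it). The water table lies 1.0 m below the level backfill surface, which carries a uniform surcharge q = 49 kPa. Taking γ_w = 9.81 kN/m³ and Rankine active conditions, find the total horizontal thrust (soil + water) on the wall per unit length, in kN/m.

K_a = tan²(45° − φ/2) = 0.3188.
γ' = 21.4 − 9.81 = 11.59 kN/m³. h₂ = H − d_w = 2.1 m.
σ'_h: at surface K_a·q = 15.62; at WT K_a(q+γd_w) = 20.98; at base K_a(q+γd_w+γ'h₂) = 28.74 kPa.
P₁ = ½(15.62+20.98)×1.0 = 18.30; P₂ = ½(20.98+28.74)×2.1 = 52.20; P_w = ½γ_w h₂² = 21.63.
Total = 18.30+52.20+21.63 = 92.13 kN/m.

92.1 kN/m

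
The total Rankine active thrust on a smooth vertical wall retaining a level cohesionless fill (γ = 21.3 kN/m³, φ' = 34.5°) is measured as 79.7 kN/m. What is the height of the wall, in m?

K_a = 0.2768. P_a = ½ K_a γ H² ⇒ H = √(2P_a/(K_a γ)).
H = √(2×79.7/(0.2768×21.3)) = 5.200 m.

5.20 m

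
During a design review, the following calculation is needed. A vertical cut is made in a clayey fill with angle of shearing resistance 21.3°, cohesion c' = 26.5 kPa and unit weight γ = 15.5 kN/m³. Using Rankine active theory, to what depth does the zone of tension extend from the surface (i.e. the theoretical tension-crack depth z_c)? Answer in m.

K_a = tan²(45° − 21.3°/2) = 0.4671; √K_a = 0.6834.
The active pressure is zero where K_a γ z = 2c√K_a, so z_c = 2c/(γ√K_a) = 2×26.5/(15.5×0.6834) = 5.003 m.

5.00 m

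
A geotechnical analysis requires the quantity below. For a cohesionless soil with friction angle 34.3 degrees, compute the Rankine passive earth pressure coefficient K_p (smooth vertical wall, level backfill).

3.58

K_p = (1 + sin φ)/(1 − sin φ) = tan²(45° + 34.3°/2) = 3.582.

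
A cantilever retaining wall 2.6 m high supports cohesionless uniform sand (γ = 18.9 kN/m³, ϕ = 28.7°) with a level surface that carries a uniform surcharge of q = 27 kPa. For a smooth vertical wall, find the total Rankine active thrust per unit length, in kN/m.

K_a = tan²(45° − φ/2) = 0.3511.
Soil triangle: ½ K_a γ H² = 0.5×0.3511×18.9×2.6² = 22.43 kN/m.
Surcharge rectangle: K_a q H = 0.3511×27×2.6 = 24.65 kN/m.
Total = 22.43 + 24.65 = 47.08 kN/m.

47.1 kN/m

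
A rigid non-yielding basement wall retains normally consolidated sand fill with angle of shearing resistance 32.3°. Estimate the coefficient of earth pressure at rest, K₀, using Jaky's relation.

0.466

K₀ = 1 − sin φ' = 1 − sin 32.3° = 0.4656.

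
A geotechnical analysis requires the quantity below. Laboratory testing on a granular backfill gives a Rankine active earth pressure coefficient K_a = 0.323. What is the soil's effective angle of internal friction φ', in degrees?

30.8°

K_a = tan²(45° − φ/2) ⇒ 45° − φ/2 = arctan(√0.323) = 29.61°.
φ = 2(45° − 29.61°) = 30.78°.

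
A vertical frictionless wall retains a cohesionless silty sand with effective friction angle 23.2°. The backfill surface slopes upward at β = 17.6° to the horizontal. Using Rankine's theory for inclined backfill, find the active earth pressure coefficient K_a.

0.554

K_a = cos β · (cos β − √(cos²β − cos²φ)) / (cos β + √(cos²β − cos²φ)).
cos β = 0.9532, cos φ = 0.9191, √(cos²β − cos²φ) = 0.2525.
K_a = 0.9532 × (0.9532 − 0.2525)/(0.9532 + 0.2525) = 0.5539.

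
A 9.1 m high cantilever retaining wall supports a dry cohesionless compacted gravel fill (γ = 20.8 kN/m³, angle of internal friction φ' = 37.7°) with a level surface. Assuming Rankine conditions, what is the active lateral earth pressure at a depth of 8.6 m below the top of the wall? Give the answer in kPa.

43.1 kPa

K_a = (1 − sin φ)/(1 + sin φ) = 0.2411.
σ_h = K_a γ z = 0.2411 × 20.8 × 8.6 = 43.12 kPa.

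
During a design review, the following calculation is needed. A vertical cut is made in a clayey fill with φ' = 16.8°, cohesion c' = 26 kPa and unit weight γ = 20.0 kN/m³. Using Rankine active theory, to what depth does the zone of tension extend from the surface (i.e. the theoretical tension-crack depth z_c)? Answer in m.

K_a = tan²(45° − 16.8°/2) = 0.5516; √K_a = 0.7427.
The active pressure is zero where K_a γ z = 2c√K_a, so z_c = 2c/(γ√K_a) = 2×26/(20.0×0.7427) = 3.501 m.

3.50 m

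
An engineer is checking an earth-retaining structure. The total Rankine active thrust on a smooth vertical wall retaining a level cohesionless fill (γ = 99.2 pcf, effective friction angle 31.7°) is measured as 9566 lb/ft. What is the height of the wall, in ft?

K_a = 0.3111. P_a = ½ K_a γ H² ⇒ H = √(2P_a/(K_a γ)).
H = √(2×9566/(0.3111×99.2)) = 24.90 ft.

24.9 ft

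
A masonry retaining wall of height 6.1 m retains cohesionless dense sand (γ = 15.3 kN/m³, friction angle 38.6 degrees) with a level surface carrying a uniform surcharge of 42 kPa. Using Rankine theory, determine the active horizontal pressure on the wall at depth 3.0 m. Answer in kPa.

K_a = (1 − sin φ)/(1 + sin φ) = 0.2316.
σ_v = γz + q = 15.3 × 3.0 + 42 = 87.90 kPa.
σ_h = K_a σ_v = 0.2316 × 87.90 = 20.36 kPa.

20.4 kPa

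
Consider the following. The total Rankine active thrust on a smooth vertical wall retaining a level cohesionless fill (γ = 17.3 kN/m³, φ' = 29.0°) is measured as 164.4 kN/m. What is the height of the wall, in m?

7.40 m

K_a = 0.3470. P_a = ½ K_a γ H² ⇒ H = √(2P_a/(K_a γ)).
H = √(2×164.4/(0.3470×17.3)) = 7.401 m.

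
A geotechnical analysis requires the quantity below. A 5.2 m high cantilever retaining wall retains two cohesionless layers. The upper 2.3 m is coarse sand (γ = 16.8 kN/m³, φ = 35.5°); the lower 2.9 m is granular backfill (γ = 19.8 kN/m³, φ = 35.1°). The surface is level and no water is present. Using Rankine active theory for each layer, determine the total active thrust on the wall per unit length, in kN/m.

K_a1 = tan²(45°−35.5°/2) = 0.2653; K_a2 = tan²(45°−35.1°/2) = 0.2698.
Layer 1: σ at base = K_a1 γ₁ h₁ = 10.25 kPa; P₁ = ½×10.25×2.3 = 11.79.
Layer 2: σ_v at top = γ₁h₁ = 38.64; σ_h top = K_a2×38.64 = 10.43; σ_h base = K_a2×(38.64+19.8×2.9) = 25.92.
P₂ = ½(10.43+25.92)×2.9 = 52.70. Total P_a = 11.79+52.70 = 64.49 kN/m.

64.5 kN/m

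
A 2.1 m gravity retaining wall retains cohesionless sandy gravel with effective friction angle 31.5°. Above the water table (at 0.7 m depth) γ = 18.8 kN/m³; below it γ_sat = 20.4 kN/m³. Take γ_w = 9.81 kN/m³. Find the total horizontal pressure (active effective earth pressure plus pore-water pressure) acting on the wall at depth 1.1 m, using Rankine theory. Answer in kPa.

K_a = (1 − sin φ)/(1 + sin φ) = 0.3136.
γ' = 20.4 − 9.81 = 10.59 kN/m³.
Effective vertical stress at 1.1 m: σ'_v = 18.8×0.7 + 10.59×0.400 = 17.40 kPa.
σ'_h = K_a σ'_v = 0.3136 × 17.40 = 5.456 kPa; u = γ_w × 0.400 = 3.924 kPa.
Total σ_h = 5.456 + 3.924 = 9.380 kPa.

9.38 kPa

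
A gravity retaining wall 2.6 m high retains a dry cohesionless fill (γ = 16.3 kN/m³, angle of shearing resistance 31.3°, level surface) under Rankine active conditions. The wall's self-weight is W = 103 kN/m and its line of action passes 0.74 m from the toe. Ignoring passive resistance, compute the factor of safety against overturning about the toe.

5.05

K_a = tan²(45° − 31.3°/2) = 0.3162.
P_a = ½K_aγH² = 0.5×0.3162×16.3×2.6² = 17.42 kN/m, acting at H/3 = 0.8667 m above the base.
Overturning moment M_o = P_a × H/3 = 17.42 × 0.8667 = 15.10.
Resisting moment M_r = W × 0.74 = 103 × 0.74 = 76.22.
FS_overturning = M_r/M_o = 76.22/15.10 = 5.048.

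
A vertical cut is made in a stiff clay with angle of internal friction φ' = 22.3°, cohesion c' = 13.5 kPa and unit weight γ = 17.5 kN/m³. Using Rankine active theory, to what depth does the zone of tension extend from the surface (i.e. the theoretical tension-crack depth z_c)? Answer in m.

K_a = tan²(45° − 22.3°/2) = 0.4498; √K_a = 0.6707.
The active pressure is zero where K_a γ z = 2c√K_a, so z_c = 2c/(γ√K_a) = 2×13.5/(17.5×0.6707) = 2.300 m.

2.30 m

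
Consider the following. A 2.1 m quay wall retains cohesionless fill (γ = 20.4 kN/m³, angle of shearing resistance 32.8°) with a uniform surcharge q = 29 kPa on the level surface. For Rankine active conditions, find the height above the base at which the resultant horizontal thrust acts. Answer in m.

K_a = 0.2973.
Triangular part P₁ = ½K_aγH² = 13.37 at H/3 = 0.7000 m; rectangular part P₂ = K_a q H = 18.10 at H/2 = 1.050 m.
ȳ = (P₁·0.7000 + P₂·1.050)/(P₁+P₂) = 0.9013 m.

0.901 m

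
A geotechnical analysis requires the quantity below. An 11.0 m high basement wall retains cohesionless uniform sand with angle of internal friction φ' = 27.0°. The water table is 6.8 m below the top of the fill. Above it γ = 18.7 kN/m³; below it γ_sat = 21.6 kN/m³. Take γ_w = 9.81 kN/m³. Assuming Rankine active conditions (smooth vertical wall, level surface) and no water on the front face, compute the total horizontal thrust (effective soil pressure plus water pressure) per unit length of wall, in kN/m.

488 kN/m

K_a = tan²(45° − φ/2) = 0.3755.
γ' = 21.6 − 9.81 = 11.79 kN/m³. Depth below WT = 4.2 m.
σ'_h at WT = K_a γ d_w = 47.75 kPa; at base = 47.75 + K_a γ' × 4.2 = 66.35 kPa.
P₁ (0–6.8 m) = ½×47.75×6.8 = 162.4. P₂ (6.8–11.0 m) = ½(47.75+66.35)×4.2 = 239.6.
P_w = ½ γ_w h₂² = 0.5×9.81×4.2² = 86.52. Total = 162.4+239.6+86.52 = 488.5 kN/m.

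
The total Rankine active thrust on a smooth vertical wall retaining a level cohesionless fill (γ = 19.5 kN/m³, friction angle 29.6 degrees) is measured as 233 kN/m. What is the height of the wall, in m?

K_a = 0.3387. P_a = ½ K_a γ H² ⇒ H = √(2P_a/(K_a γ)).
H = √(2×233/(0.3387×19.5)) = 8.399 m.

8.40 m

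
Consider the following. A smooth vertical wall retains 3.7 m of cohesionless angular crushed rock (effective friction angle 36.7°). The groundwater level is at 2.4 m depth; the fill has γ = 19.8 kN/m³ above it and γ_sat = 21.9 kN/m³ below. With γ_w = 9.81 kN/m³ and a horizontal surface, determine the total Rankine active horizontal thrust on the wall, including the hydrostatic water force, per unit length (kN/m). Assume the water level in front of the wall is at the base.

K_a = tan²(45° − φ/2) = 0.2519.
γ' = 21.9 − 9.81 = 12.09 kN/m³. Depth below WT = 1.3 m.
σ'_h at WT = K_a γ d_w = 11.97 kPa; at base = 11.97 + K_a γ' × 1.3 = 15.93 kPa.
P₁ (0–2.4 m) = ½×11.97×2.4 = 14.36. P₂ (2.4–3.7 m) = ½(11.97+15.93)×1.3 = 18.13.
P_w = ½ γ_w h₂² = 0.5×9.81×1.3² = 8.289. Total = 14.36+18.13+8.289 = 40.78 kN/m.

40.8 kN/m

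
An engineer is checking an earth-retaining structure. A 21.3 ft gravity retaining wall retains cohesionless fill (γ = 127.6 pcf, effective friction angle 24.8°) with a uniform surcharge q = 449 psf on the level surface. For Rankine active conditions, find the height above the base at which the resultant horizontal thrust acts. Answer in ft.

7.98 ft

K_a = 0.4090.
Triangular part P₁ = ½K_aγH² = 11840 at H/3 = 7.100 ft; rectangular part P₂ = K_a q H = 3911 at H/2 = 10.65 ft.
ȳ = (P₁·7.100 + P₂·10.65)/(P₁+P₂) = 7.982 ft.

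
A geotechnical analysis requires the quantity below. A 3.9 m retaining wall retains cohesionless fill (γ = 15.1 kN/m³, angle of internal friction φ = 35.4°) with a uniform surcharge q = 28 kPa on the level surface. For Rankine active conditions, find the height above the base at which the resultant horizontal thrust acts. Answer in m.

1.62 m

K_a = 0.2664.
Triangular part P₁ = ½K_aγH² = 30.59 at H/3 = 1.300 m; rectangular part P₂ = K_a q H = 29.09 at H/2 = 1.950 m.
ȳ = (P₁·1.300 + P₂·1.950)/(P₁+P₂) = 1.617 m.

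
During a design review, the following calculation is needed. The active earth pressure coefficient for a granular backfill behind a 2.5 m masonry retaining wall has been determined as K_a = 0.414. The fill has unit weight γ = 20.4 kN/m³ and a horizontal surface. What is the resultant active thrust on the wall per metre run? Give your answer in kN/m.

26.4 kN/m

P = ½ K_a γ H² = 0.5 × 0.414 × 20.4 × 2.5² = 26.39 kN/m.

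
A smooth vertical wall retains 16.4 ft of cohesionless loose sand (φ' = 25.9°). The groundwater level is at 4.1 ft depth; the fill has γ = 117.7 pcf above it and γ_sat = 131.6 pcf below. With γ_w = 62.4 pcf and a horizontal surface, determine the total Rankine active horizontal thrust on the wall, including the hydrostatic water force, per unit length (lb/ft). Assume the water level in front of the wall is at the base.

K_a = tan²(45° − φ/2) = 0.3920.
γ' = 131.6 − 62.4 = 69.20 pcf. Depth below WT = 12.3 ft.
σ'_h at WT = K_a γ d_w = 189.2 psf; at base = 189.2 + K_a γ' × 12.3 = 522.8 psf.
P₁ (0–4.1 ft) = ½×189.2×4.1 = 387.8. P₂ (4.1–16.4 ft) = ½(189.2+522.8)×12.3 = 4379.
P_w = ½ γ_w h₂² = 0.5×62.4×12.3² = 4720. Total = 387.8+4379+4720 = 9487 lb/ft.

9490 lb/ft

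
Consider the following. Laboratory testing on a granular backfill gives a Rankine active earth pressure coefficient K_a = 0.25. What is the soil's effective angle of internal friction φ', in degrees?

36.9°

K_a = tan²(45° − φ/2) ⇒ 45° − φ/2 = arctan(√0.25) = 26.57°.
φ = 2(45° − 26.57°) = 36.87°.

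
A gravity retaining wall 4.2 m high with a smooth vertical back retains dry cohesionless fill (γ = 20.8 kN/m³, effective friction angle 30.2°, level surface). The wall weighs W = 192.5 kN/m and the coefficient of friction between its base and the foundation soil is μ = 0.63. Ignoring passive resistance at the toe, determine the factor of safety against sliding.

K_a = tan²(45° − 30.2°/2) = 0.3307.
P_a = ½K_aγH² = 0.5×0.3307×20.8×4.2² = 60.66 kN/m, acting at H/3 = 1.400 m above the base.
FS_sliding = μW / P_a = 0.63×192.5 / 60.66 = 1.999.

2.00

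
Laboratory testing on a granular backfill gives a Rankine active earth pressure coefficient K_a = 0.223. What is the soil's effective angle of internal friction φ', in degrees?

39.4°

K_a = tan²(45° − φ/2) ⇒ 45° − φ/2 = arctan(√0.223) = 25.28°.
φ = 2(45° − 25.28°) = 39.44°.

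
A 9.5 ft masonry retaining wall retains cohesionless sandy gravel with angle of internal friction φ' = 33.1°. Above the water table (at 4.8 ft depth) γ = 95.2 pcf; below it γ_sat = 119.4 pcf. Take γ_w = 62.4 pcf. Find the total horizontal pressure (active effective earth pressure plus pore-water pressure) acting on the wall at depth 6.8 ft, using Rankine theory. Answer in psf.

292 psf

K_a = (1 − sin φ)/(1 + sin φ) = 0.2936.
γ' = 119.4 − 62.4 = 57.00 pcf.
Effective vertical stress at 6.8 ft: σ'_v = 95.2×4.8 + 57.00×2.00 = 571.0 psf.
σ'_h = K_a σ'_v = 0.2936 × 571.0 = 167.6 psf; u = γ_w × 2.00 = 124.8 psf.
Total σ_h = 167.6 + 124.8 = 292.4 psf.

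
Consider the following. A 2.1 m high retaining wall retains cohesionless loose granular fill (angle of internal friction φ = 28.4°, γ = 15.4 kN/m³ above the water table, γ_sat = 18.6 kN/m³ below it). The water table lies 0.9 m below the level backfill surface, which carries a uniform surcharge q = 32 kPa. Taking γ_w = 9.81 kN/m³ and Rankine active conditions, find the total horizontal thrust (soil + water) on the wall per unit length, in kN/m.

K_a = tan²(45° − φ/2) = 0.3554.
γ' = 18.6 − 9.81 = 8.790 kN/m³. h₂ = H − d_w = 1.2 m.
σ'_h: at surface K_a·q = 11.37; at WT K_a(q+γd_w) = 16.30; at base K_a(q+γd_w+γ'h₂) = 20.05 kPa.
P₁ = ½(11.37+16.30)×0.9 = 12.45; P₂ = ½(16.30+20.05)×1.2 = 21.81; P_w = ½γ_w h₂² = 7.063.
Total = 12.45+21.81+7.063 = 41.32 kN/m.

41.3 kN/m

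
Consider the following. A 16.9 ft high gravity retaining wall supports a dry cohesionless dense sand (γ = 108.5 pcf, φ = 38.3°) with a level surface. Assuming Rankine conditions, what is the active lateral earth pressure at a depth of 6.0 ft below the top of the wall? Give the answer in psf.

K_a = (1 − sin φ)/(1 + sin φ) = 0.2347.
σ_h = K_a γ z = 0.2347 × 108.5 × 6.0 = 152.8 psf.

153 psf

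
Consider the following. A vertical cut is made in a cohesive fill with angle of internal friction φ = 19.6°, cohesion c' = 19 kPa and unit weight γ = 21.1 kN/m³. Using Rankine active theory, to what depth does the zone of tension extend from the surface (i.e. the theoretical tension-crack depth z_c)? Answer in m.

K_a = tan²(45° − 19.6°/2) = 0.4976; √K_a = 0.7054.
The active pressure is zero where K_a γ z = 2c√K_a, so z_c = 2c/(γ√K_a) = 2×19/(21.1×0.7054) = 2.553 m.

2.55 m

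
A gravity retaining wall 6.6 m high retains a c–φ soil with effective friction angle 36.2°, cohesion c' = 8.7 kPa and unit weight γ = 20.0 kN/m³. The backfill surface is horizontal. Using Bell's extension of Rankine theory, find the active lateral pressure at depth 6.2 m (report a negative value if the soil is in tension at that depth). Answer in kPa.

23.1 kPa

K_a = (1 − sin φ)/(1 + sin φ) = 0.2574.
σ_a = K_a γ z − 2c√K_a = 0.2574×20.0×6.2 − 2×8.7×0.5073 = 23.09 kPa.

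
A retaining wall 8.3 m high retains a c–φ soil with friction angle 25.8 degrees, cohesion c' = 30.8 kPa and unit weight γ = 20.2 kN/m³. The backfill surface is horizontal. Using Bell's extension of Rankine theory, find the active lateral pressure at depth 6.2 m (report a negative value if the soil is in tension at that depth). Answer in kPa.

K_a = (1 − sin φ)/(1 + sin φ) = 0.3935.
σ_a = K_a γ z − 2c√K_a = 0.3935×20.2×6.2 − 2×30.8×0.6273 = 10.64 kPa.

10.6 kPa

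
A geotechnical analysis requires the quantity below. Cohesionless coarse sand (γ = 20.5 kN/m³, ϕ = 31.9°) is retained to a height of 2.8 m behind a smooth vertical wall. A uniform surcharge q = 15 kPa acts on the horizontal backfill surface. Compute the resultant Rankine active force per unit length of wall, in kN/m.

37.8 kN/m

K_a = tan²(45° − φ/2) = 0.3085.
Soil triangle: ½ K_a γ H² = 0.5×0.3085×20.5×2.8² = 24.79 kN/m.
Surcharge rectangle: K_a q H = 0.3085×15×2.8 = 12.96 kN/m.
Total = 24.79 + 12.96 = 37.75 kN/m.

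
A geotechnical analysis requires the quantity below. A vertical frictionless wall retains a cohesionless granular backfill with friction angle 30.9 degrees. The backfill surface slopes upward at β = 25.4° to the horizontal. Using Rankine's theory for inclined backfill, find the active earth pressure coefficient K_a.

0.473

K_a = cos β · (cos β − √(cos²β − cos²φ)) / (cos β + √(cos²β − cos²φ)).
cos β = 0.9033, cos φ = 0.8581, √(cos²β − cos²φ) = 0.2824.
K_a = 0.9033 × (0.9033 − 0.2824)/(0.9033 + 0.2824) = 0.4731.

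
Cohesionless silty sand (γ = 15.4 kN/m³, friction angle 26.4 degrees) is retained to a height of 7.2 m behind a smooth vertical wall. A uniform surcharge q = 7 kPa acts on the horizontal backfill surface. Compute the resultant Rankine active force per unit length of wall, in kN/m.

K_a = tan²(45° − φ/2) = 0.3844.
Soil triangle: ½ K_a γ H² = 0.5×0.3844×15.4×7.2² = 153.5 kN/m.
Surcharge rectangle: K_a q H = 0.3844×7×7.2 = 19.38 kN/m.
Total = 153.5 + 19.38 = 172.8 kN/m.

173 kN/m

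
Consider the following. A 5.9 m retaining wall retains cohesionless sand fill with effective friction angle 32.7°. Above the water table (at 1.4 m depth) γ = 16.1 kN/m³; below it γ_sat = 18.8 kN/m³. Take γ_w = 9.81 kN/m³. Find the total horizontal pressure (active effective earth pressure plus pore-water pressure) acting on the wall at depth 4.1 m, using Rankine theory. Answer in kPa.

K_a = (1 − sin φ)/(1 + sin φ) = 0.2985.
γ' = 18.8 − 9.81 = 8.990 kN/m³.
Effective vertical stress at 4.1 m: σ'_v = 16.1×1.4 + 8.990×2.70 = 46.81 kPa.
σ'_h = K_a σ'_v = 0.2985 × 46.81 = 13.97 kPa; u = γ_w × 2.70 = 26.49 kPa.
Total σ_h = 13.97 + 26.49 = 40.46 kPa.

40.5 kPa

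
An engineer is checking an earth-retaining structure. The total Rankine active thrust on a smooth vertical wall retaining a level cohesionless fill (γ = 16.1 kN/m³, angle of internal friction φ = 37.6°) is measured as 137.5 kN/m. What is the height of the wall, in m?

K_a = 0.2421. P_a = ½ K_a γ H² ⇒ H = √(2P_a/(K_a γ)).
H = √(2×137.5/(0.2421×16.1)) = 8.399 m.

8.40 m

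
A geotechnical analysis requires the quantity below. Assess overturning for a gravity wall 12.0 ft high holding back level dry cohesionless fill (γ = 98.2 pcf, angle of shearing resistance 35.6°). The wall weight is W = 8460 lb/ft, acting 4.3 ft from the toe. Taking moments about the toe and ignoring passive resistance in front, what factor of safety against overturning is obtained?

4.87

K_a = tan²(45° − 35.6°/2) = 0.2641.
P_a = ½K_aγH² = 0.5×0.2641×98.2×12.0² = 1867 lb/ft, acting at H/3 = 4.000 ft above the base.
Overturning moment M_o = P_a × H/3 = 1867 × 4.000 = 7470.
Resisting moment M_r = W × 4.3 = 8460 × 4.3 = 36380.
FS_overturning = M_r/M_o = 36380/7470 = 4.870.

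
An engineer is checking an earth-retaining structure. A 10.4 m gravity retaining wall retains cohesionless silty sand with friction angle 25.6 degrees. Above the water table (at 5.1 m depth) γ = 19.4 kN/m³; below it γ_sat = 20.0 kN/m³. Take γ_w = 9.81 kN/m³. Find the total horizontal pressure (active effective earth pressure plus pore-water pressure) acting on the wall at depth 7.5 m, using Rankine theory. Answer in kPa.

K_a = (1 − sin φ)/(1 + sin φ) = 0.3966.
γ' = 20.0 − 9.81 = 10.19 kN/m³.
Effective vertical stress at 7.5 m: σ'_v = 19.4×5.1 + 10.19×2.40 = 123.4 kPa.
σ'_h = K_a σ'_v = 0.3966 × 123.4 = 48.93 kPa; u = γ_w × 2.40 = 23.54 kPa.
Total σ_h = 48.93 + 23.54 = 72.48 kPa.

72.5 kPa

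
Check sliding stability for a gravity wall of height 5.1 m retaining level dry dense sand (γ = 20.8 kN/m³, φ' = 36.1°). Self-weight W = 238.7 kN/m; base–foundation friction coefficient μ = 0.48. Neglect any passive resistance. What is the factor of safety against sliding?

K_a = tan²(45° − 36.1°/2) = 0.2585.
P_a = ½K_aγH² = 0.5×0.2585×20.8×5.1² = 69.92 kN/m, acting at H/3 = 1.700 m above the base.
FS_sliding = μW / P_a = 0.48×238.7 / 69.92 = 1.639.

1.64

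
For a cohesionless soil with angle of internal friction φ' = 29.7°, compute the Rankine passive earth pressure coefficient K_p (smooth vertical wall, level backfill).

2.96

K_p = (1 + sin φ)/(1 − sin φ) = tan²(45° + 29.7°/2) = 2.964.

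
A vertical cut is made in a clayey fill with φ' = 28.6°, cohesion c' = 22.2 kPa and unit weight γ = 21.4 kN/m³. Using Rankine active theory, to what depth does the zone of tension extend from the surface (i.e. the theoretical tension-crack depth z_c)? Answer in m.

K_a = tan²(45° − 28.6°/2) = 0.3525; √K_a = 0.5938.
The active pressure is zero where K_a γ z = 2c√K_a, so z_c = 2c/(γ√K_a) = 2×22.2/(21.4×0.5938) = 3.494 m.

3.49 m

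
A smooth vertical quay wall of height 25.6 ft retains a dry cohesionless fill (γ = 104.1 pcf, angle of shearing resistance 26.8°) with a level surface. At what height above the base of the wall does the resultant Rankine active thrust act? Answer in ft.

K_a = 0.3785.
The pressure distribution is triangular, so the resultant acts at H/3 above the base = 25.6/3 = 8.533 ft.

8.53 ft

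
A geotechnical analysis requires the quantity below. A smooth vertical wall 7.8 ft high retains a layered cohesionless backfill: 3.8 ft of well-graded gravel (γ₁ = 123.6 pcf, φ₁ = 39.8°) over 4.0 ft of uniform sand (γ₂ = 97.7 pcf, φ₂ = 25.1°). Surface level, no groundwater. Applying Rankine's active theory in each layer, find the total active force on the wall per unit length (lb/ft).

K_a1 = tan²(45°−39.8°/2) = 0.2194; K_a2 = tan²(45°−25.1°/2) = 0.4043.
Layer 1: σ at base = K_a1 γ₁ h₁ = 103.1 psf; P₁ = ½×103.1×3.8 = 195.8.
Layer 2: σ_v at top = γ₁h₁ = 469.7; σ_h top = K_a2×469.7 = 189.9; σ_h base = K_a2×(469.7+97.7×4.0) = 347.9.
P₂ = ½(189.9+347.9)×4.0 = 1076. Total P_a = 195.8+1076 = 1271 lb/ft.

1270 lb/ft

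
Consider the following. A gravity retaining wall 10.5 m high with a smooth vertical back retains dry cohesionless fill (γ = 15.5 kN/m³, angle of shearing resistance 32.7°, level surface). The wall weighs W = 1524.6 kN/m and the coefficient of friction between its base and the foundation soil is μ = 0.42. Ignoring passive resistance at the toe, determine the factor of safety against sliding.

K_a = tan²(45° − 32.7°/2) = 0.2985.
P_a = ½K_aγH² = 0.5×0.2985×15.5×10.5² = 255.0 kN/m, acting at H/3 = 3.500 m above the base.
FS_sliding = μW / P_a = 0.42×1524.6 / 255.0 = 2.511.

2.51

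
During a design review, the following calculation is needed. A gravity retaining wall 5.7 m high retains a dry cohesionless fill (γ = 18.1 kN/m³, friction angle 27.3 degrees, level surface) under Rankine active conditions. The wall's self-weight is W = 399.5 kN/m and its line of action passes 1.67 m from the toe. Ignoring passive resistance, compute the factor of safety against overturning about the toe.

3.22

K_a = tan²(45° − 27.3°/2) = 0.3711.
P_a = ½K_aγH² = 0.5×0.3711×18.1×5.7² = 109.1 kN/m, acting at H/3 = 1.900 m above the base.
Overturning moment M_o = P_a × H/3 = 109.1 × 1.900 = 207.3.
Resisting moment M_r = W × 1.67 = 399.5 × 1.67 = 667.2.
FS_overturning = M_r/M_o = 667.2/207.3 = 3.218.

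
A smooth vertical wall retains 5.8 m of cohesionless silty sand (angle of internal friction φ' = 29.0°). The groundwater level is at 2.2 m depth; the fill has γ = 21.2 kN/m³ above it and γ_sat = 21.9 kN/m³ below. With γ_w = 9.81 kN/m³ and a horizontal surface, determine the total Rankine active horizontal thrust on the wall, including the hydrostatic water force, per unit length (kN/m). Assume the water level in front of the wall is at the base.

K_a = tan²(45° − φ/2) = 0.3470.
γ' = 21.9 − 9.81 = 12.09 kN/m³. Depth below WT = 3.6 m.
σ'_h at WT = K_a γ d_w = 16.18 kPa; at base = 16.18 + K_a γ' × 3.6 = 31.28 kPa.
P₁ (0–2.2 m) = ½×16.18×2.2 = 17.80. P₂ (2.2–5.8 m) = ½(16.18+31.28)×3.6 = 85.44.
P_w = ½ γ_w h₂² = 0.5×9.81×3.6² = 63.57. Total = 17.80+85.44+63.57 = 166.8 kN/m.

167 kN/m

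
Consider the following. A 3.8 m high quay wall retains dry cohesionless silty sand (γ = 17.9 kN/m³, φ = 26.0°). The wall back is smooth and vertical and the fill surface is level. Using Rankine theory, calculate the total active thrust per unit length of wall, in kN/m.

50.5 kN/m

K_a = tan²(45° − φ/2) = 0.3905.
P_a = ½ K_a γ H² = 0.5 × 0.3905 × 17.9 × 3.8² = 50.46 kN/m.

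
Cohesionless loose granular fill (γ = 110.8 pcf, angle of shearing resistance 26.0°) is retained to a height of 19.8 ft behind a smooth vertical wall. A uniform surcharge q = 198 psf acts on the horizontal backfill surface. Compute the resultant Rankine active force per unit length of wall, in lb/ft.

K_a = tan²(45° − φ/2) = 0.3905.
Soil triangle: ½ K_a γ H² = 0.5×0.3905×110.8×19.8² = 8480 lb/ft.
Surcharge rectangle: K_a q H = 0.3905×198×19.8 = 1531 lb/ft.
Total = 8480 + 1531 = 10010 lb/ft.

10000 lb/ft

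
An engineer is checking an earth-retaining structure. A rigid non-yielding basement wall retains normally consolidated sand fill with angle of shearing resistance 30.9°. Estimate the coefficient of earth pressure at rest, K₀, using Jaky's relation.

0.486

K₀ = 1 − sin φ' = 1 − sin 30.9° = 0.4865.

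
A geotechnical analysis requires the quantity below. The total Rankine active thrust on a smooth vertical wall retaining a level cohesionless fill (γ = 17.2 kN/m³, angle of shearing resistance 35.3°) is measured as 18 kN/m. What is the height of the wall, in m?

2.80 m

K_a = 0.2675. P_a = ½ K_a γ H² ⇒ H = √(2P_a/(K_a γ)).
H = √(2×18/(0.2675×17.2)) = 2.797 m.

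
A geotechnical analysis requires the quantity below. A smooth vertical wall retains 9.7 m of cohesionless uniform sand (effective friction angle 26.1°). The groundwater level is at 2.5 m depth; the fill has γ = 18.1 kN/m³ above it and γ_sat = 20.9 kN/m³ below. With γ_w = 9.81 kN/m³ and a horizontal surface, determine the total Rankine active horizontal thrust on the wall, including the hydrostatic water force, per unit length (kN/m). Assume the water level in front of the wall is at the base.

515 kN/m

K_a = tan²(45° − φ/2) = 0.3889.
γ' = 20.9 − 9.81 = 11.09 kN/m³. Depth below WT = 7.2 m.
σ'_h at WT = K_a γ d_w = 17.60 kPa; at base = 17.60 + K_a γ' × 7.2 = 48.66 kPa.
P₁ (0–2.5 m) = ½×17.60×2.5 = 22.00. P₂ (2.5–9.7 m) = ½(17.60+48.66)×7.2 = 238.5.
P_w = ½ γ_w h₂² = 0.5×9.81×7.2² = 254.3. Total = 22.00+238.5+254.3 = 514.8 kN/m.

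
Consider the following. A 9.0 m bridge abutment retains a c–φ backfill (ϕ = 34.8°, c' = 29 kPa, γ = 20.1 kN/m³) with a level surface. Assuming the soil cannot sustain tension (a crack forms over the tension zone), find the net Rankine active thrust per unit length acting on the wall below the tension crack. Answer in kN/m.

K_a = 0.2733; √K_a = 0.5228.
Tension-crack depth z_c = 2c/(γ√K_a) = 2×29/(20.1×0.5228) = 5.520 m.
σ_a at base = K_a γ H − 2c√K_a = 0.2733×20.1×9.0 − 2×29×0.5228 = 19.12 kPa.
P_a = ½ × 19.12 × (H − z_c) = 0.5×19.12×3.480 = 33.27 kN/m.

33.3 kN/m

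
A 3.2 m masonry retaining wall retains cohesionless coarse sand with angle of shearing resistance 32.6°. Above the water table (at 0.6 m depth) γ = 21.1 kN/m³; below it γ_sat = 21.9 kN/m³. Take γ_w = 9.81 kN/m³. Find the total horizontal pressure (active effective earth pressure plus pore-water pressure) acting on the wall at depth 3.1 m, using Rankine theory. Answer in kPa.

37.4 kPa

K_a = (1 − sin φ)/(1 + sin φ) = 0.2997.
γ' = 21.9 − 9.81 = 12.09 kN/m³.
Effective vertical stress at 3.1 m: σ'_v = 21.1×0.6 + 12.09×2.50 = 42.88 kPa.
σ'_h = K_a σ'_v = 0.2997 × 42.88 = 12.85 kPa; u = γ_w × 2.50 = 24.53 kPa.
Total σ_h = 12.85 + 24.53 = 37.38 kPa.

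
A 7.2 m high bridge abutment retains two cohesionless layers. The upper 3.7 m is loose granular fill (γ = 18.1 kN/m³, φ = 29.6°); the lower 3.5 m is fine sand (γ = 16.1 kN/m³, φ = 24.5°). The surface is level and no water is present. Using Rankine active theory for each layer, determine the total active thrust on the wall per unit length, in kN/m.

180 kN/m

K_a1 = tan²(45°−29.6°/2) = 0.3387; K_a2 = tan²(45°−24.5°/2) = 0.4137.
Layer 1: σ at base = K_a1 γ₁ h₁ = 22.69 kPa; P₁ = ½×22.69×3.7 = 41.97.
Layer 2: σ_v at top = γ₁h₁ = 66.97; σ_h top = K_a2×66.97 = 27.71; σ_h base = K_a2×(66.97+16.1×3.5) = 51.02.
P₂ = ½(27.71+51.02)×3.5 = 137.8. Total P_a = 41.97+137.8 = 179.7 kN/m.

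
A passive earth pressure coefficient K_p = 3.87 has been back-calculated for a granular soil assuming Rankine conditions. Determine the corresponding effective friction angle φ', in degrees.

K_p = (1+sin φ)/(1−sin φ) ⇒ sin φ = (K_p − 1)/(K_p + 1) = 0.5893.
φ = arcsin(0.5893) = 36.11°.

36.1°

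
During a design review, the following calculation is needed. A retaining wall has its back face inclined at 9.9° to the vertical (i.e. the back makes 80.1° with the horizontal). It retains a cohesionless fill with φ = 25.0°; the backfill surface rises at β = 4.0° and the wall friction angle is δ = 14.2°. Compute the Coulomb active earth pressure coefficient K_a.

0.468

K_a = sin²(α+φ) / [sin²α · sin(α−δ) · (1 + √{sin(φ+δ)sin(φ−β) / (sin(α−δ)sin(α+β))})²].
With α = 80.1°, φ = 25.0°, δ = 14.2°, β = 4.0°: K_a = 0.4680.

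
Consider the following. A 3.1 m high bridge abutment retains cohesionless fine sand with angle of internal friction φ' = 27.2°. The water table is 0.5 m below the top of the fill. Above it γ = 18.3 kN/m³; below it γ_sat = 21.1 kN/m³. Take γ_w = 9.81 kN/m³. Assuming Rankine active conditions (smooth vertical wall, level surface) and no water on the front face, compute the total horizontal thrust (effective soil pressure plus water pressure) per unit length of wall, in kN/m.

K_a = tan²(45° − φ/2) = 0.3726.
γ' = 21.1 − 9.81 = 11.29 kN/m³. Depth below WT = 2.6 m.
σ'_h at WT = K_a γ d_w = 3.409 kPa; at base = 3.409 + K_a γ' × 2.6 = 14.35 kPa.
P₁ (0–0.5 m) = ½×3.409×0.5 = 0.8523. P₂ (0.5–3.1 m) = ½(3.409+14.35)×2.6 = 23.08.
P_w = ½ γ_w h₂² = 0.5×9.81×2.6² = 33.16. Total = 0.8523+23.08+33.16 = 57.09 kN/m.

57.1 kN/m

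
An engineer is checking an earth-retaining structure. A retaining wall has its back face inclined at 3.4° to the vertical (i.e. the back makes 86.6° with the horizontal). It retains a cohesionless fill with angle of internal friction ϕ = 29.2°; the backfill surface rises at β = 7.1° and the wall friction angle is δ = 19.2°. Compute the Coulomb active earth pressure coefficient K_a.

K_a = sin²(α+φ) / [sin²α · sin(α−δ) · (1 + √{sin(φ+δ)sin(φ−β) / (sin(α−δ)sin(α+β))})²].
With α = 86.6°, φ = 29.2°, δ = 19.2°, β = 7.1°: K_a = 0.3655.

0.366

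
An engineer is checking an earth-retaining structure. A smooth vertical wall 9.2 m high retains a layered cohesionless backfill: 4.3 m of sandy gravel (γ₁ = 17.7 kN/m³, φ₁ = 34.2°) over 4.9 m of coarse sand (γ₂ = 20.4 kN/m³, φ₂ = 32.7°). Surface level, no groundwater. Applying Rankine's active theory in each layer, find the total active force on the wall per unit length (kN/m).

K_a1 = tan²(45°−34.2°/2) = 0.2803; K_a2 = tan²(45°−32.7°/2) = 0.2985.
Layer 1: σ at base = K_a1 γ₁ h₁ = 21.34 kPa; P₁ = ½×21.34×4.3 = 45.87.
Layer 2: σ_v at top = γ₁h₁ = 76.11; σ_h top = K_a2×76.11 = 22.72; σ_h base = K_a2×(76.11+20.4×4.9) = 52.56.
P₂ = ½(22.72+52.56)×4.9 = 184.4. Total P_a = 45.87+184.4 = 230.3 kN/m.

230 kN/m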